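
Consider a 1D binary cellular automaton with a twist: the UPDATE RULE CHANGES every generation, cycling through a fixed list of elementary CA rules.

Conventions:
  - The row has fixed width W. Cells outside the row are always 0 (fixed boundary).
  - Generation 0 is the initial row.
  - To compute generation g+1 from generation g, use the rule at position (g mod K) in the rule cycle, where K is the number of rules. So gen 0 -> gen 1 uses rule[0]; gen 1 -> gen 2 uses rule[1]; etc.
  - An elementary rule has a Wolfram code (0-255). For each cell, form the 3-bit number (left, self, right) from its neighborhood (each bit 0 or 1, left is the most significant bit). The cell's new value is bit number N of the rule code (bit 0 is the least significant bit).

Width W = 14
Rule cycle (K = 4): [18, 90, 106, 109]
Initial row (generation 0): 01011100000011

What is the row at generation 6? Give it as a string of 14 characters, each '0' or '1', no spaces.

Gen 0: 01011100000011
Gen 1 (rule 18): 10000010000100
Gen 2 (rule 90): 01000101001010
Gen 3 (rule 106): 10001010010100
Gen 4 (rule 109): 10101110011101
Gen 5 (rule 18): 00000001100000
Gen 6 (rule 90): 00000011110000

Answer: 00000011110000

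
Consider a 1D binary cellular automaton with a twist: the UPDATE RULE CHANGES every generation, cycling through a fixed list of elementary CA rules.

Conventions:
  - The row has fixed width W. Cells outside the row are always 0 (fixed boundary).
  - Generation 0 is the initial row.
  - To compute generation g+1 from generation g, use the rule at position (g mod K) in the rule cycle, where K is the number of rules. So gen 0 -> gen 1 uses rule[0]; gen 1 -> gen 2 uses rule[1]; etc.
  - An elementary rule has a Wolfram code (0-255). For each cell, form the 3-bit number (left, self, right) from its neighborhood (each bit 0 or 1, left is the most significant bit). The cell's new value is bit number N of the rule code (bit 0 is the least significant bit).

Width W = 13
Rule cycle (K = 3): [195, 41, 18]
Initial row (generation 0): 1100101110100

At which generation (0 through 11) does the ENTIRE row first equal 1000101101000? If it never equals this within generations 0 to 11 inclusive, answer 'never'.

Answer: 4

Derivation:
Gen 0: 1100101110100
Gen 1 (rule 195): 0101000110001
Gen 2 (rule 41): 0010010100100
Gen 3 (rule 18): 0101100011010
Gen 4 (rule 195): 1000101101000
Gen 5 (rule 41): 0010011010011
Gen 6 (rule 18): 0101100001100
Gen 7 (rule 195): 1000101110101
Gen 8 (rule 41): 0010011001010
Gen 9 (rule 18): 0101100110001
Gen 10 (rule 195): 1000101010110
Gen 11 (rule 41): 0010010101100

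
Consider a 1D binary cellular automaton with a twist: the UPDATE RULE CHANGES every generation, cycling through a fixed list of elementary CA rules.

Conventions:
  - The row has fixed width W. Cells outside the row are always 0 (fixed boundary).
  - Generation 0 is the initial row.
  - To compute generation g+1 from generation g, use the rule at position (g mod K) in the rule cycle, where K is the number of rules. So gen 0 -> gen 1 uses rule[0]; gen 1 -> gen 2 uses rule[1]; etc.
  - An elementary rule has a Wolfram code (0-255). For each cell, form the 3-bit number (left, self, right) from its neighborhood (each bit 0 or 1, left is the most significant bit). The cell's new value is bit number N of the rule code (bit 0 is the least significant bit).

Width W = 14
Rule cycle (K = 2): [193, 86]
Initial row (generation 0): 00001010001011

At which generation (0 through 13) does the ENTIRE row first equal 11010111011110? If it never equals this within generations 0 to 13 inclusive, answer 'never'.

Gen 0: 00001010001011
Gen 1 (rule 193): 11100000100001
Gen 2 (rule 86): 00110001110011
Gen 3 (rule 193): 10010100110001
Gen 4 (rule 86): 11110111011011
Gen 5 (rule 193): 01110011001001
Gen 6 (rule 86): 10011101111111
Gen 7 (rule 193): 00001100111111
Gen 8 (rule 86): 00010111000001
Gen 9 (rule 193): 11000011011100
Gen 10 (rule 86): 01100101000110
Gen 11 (rule 193): 00100000010010
Gen 12 (rule 86): 01110000111111
Gen 13 (rule 193): 00110110011111

Answer: never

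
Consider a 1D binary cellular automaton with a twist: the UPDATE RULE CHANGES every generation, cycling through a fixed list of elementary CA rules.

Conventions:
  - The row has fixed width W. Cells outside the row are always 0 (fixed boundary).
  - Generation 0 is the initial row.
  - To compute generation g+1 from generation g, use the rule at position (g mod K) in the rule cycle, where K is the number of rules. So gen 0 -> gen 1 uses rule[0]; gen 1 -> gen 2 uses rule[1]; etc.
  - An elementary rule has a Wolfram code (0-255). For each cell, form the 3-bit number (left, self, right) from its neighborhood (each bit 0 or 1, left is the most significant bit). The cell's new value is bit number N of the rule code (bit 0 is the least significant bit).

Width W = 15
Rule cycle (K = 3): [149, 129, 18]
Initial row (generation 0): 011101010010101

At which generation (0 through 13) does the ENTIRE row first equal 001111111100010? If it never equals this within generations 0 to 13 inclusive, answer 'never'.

Answer: 11

Derivation:
Gen 0: 011101010010101
Gen 1 (rule 149): 001001011010101
Gen 2 (rule 129): 100000000000000
Gen 3 (rule 18): 010000000000000
Gen 4 (rule 149): 011111111111111
Gen 5 (rule 129): 001111111111110
Gen 6 (rule 18): 010000000000001
Gen 7 (rule 149): 011111111111101
Gen 8 (rule 129): 001111111111000
Gen 9 (rule 18): 010000000000100
Gen 10 (rule 149): 011111111110111
Gen 11 (rule 129): 001111111100010
Gen 12 (rule 18): 010000000010101
Gen 13 (rule 149): 011111111010101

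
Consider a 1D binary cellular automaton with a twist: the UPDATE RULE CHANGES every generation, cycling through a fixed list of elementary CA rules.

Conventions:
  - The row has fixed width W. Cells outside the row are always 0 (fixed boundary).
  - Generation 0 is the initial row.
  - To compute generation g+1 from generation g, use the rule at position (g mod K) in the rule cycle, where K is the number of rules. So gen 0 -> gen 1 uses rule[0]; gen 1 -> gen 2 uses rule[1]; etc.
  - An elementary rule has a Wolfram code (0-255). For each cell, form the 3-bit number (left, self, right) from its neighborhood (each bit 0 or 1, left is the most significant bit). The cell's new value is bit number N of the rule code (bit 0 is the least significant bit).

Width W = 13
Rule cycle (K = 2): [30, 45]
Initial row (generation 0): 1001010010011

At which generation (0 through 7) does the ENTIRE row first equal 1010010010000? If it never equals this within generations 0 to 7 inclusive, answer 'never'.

Answer: 5

Derivation:
Gen 0: 1001010010011
Gen 1 (rule 30): 1111011111110
Gen 2 (rule 45): 1000110000000
Gen 3 (rule 30): 1101101000000
Gen 4 (rule 45): 1011011011111
Gen 5 (rule 30): 1010010010000
Gen 6 (rule 45): 1110010010111
Gen 7 (rule 30): 1001111110100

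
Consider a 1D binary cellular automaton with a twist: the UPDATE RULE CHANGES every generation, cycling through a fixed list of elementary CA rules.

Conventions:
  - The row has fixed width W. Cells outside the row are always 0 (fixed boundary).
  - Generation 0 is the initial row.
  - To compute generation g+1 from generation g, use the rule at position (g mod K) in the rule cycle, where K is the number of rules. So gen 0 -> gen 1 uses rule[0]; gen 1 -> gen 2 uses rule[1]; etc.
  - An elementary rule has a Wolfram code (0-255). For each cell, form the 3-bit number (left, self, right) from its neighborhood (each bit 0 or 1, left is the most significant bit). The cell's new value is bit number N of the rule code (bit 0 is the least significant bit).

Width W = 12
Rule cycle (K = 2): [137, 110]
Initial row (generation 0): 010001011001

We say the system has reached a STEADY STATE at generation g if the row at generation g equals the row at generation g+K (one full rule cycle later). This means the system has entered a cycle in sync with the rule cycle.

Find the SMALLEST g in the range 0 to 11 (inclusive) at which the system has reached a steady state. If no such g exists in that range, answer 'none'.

Gen 0: 010001011001
Gen 1 (rule 137): 000100010000
Gen 2 (rule 110): 001100110000
Gen 3 (rule 137): 101000100111
Gen 4 (rule 110): 111001101101
Gen 5 (rule 137): 110001001000
Gen 6 (rule 110): 110011011000
Gen 7 (rule 137): 100010010011
Gen 8 (rule 110): 100110110111
Gen 9 (rule 137): 000100100110
Gen 10 (rule 110): 001101101110
Gen 11 (rule 137): 101001001100
Gen 12 (rule 110): 111011011100
Gen 13 (rule 137): 110010011001

Answer: none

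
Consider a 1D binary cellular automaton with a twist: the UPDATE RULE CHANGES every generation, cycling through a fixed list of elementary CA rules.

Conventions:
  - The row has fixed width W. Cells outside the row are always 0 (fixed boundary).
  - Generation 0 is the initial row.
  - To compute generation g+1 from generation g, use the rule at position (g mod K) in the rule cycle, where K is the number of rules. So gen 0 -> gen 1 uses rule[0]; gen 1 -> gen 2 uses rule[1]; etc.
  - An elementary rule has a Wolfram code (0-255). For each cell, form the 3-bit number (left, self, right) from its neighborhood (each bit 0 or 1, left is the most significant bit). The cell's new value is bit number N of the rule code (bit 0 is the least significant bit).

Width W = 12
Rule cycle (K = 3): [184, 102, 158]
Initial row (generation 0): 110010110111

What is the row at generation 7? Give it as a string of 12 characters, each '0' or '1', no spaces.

Gen 0: 110010110111
Gen 1 (rule 184): 101001101110
Gen 2 (rule 102): 111010110010
Gen 3 (rule 158): 110010101111
Gen 4 (rule 184): 101001011110
Gen 5 (rule 102): 111011100010
Gen 6 (rule 158): 110011010111
Gen 7 (rule 184): 101010101110

Answer: 101010101110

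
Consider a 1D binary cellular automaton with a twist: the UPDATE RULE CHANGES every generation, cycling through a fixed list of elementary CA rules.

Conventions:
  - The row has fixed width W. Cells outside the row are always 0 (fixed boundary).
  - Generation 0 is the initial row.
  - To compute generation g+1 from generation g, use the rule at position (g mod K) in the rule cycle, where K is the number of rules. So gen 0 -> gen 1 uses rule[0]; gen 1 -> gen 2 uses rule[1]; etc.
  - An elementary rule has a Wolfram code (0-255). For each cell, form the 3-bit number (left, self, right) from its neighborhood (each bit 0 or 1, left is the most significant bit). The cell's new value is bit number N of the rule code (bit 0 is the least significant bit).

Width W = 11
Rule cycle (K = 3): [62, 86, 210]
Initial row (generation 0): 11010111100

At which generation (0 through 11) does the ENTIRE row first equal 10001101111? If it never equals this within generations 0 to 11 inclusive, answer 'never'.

Gen 0: 11010111100
Gen 1 (rule 62): 10111100010
Gen 2 (rule 86): 10000110111
Gen 3 (rule 210): 01001010011
Gen 4 (rule 62): 11111111110
Gen 5 (rule 86): 00000000011
Gen 6 (rule 210): 00000000101
Gen 7 (rule 62): 00000001111
Gen 8 (rule 86): 00000010001
Gen 9 (rule 210): 00000101010
Gen 10 (rule 62): 00001111111
Gen 11 (rule 86): 00010000001

Answer: never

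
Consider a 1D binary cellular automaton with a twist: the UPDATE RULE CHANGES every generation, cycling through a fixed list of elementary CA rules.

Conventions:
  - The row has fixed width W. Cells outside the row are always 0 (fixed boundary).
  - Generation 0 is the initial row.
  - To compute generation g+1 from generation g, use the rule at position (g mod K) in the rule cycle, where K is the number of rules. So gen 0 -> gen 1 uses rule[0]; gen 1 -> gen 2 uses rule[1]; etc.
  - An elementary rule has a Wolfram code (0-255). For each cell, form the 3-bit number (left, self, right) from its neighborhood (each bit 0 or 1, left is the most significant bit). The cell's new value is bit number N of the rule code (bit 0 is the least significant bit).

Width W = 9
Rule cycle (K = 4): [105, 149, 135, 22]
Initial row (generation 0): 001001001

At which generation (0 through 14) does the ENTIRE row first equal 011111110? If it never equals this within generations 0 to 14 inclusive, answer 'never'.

Answer: 3

Derivation:
Gen 0: 001001001
Gen 1 (rule 105): 100000000
Gen 2 (rule 149): 111111111
Gen 3 (rule 135): 011111110
Gen 4 (rule 22): 100000001
Gen 5 (rule 105): 001111100
Gen 6 (rule 149): 100111011
Gen 7 (rule 135): 101010000
Gen 8 (rule 22): 101011000
Gen 9 (rule 105): 010111011
Gen 10 (rule 149): 010010000
Gen 11 (rule 135): 110110111
Gen 12 (rule 22): 000000000
Gen 13 (rule 105): 111111111
Gen 14 (rule 149): 011111110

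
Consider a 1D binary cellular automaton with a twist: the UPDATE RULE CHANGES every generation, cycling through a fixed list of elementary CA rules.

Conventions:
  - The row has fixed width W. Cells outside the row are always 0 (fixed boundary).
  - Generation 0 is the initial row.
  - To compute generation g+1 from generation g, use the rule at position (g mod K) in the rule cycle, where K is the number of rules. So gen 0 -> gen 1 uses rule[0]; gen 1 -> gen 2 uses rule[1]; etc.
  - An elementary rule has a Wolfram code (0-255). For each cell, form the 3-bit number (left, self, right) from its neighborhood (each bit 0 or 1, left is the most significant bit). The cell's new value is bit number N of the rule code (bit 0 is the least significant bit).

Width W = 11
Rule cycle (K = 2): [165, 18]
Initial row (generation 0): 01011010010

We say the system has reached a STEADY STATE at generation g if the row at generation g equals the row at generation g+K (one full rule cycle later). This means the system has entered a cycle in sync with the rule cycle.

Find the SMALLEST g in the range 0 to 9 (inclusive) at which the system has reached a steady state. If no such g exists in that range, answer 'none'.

Gen 0: 01011010010
Gen 1 (rule 165): 01100110010
Gen 2 (rule 18): 10011001101
Gen 3 (rule 165): 10000000011
Gen 4 (rule 18): 01000000100
Gen 5 (rule 165): 01011110101
Gen 6 (rule 18): 10000000000
Gen 7 (rule 165): 10111111111
Gen 8 (rule 18): 00000000000
Gen 9 (rule 165): 11111111111
Gen 10 (rule 18): 00000000000
Gen 11 (rule 165): 11111111111

Answer: 8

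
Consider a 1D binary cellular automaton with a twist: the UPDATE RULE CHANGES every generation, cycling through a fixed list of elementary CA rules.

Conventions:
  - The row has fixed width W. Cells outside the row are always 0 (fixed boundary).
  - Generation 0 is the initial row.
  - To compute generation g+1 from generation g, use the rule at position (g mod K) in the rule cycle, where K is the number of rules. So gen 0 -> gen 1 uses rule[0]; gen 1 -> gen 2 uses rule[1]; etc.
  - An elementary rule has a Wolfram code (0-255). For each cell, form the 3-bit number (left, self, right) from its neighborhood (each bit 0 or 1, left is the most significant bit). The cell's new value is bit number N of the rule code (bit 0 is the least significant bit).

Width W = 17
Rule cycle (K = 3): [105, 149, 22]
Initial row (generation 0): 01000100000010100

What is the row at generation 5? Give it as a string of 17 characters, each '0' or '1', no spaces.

Gen 0: 01000100000010100
Gen 1 (rule 105): 00010001111001001
Gen 2 (rule 149): 11011100110101101
Gen 3 (rule 22): 00000011000100001
Gen 4 (rule 105): 11111011010001100
Gen 5 (rule 149): 01110000011100011

Answer: 01110000011100011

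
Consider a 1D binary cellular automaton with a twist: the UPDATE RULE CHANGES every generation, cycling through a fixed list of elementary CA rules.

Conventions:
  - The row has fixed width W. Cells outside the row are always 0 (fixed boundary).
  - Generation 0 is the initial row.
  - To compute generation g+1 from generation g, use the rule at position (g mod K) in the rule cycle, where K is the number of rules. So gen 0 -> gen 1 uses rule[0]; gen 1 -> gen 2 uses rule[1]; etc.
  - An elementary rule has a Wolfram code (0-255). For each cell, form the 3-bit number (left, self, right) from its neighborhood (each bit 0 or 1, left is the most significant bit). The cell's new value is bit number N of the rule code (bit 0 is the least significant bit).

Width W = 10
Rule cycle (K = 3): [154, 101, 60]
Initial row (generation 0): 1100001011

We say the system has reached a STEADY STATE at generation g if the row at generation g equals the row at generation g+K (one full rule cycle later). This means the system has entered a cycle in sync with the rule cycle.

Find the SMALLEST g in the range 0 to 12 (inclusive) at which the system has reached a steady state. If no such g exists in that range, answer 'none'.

Answer: 4

Derivation:
Gen 0: 1100001011
Gen 1 (rule 154): 1010010010
Gen 2 (rule 101): 1110010010
Gen 3 (rule 60): 1001011011
Gen 4 (rule 154): 0110010010
Gen 5 (rule 101): 0010010010
Gen 6 (rule 60): 0011011011
Gen 7 (rule 154): 0110010010
Gen 8 (rule 101): 0010010010
Gen 9 (rule 60): 0011011011
Gen 10 (rule 154): 0110010010
Gen 11 (rule 101): 0010010010
Gen 12 (rule 60): 0011011011
Gen 13 (rule 154): 0110010010
Gen 14 (rule 101): 0010010010
Gen 15 (rule 60): 0011011011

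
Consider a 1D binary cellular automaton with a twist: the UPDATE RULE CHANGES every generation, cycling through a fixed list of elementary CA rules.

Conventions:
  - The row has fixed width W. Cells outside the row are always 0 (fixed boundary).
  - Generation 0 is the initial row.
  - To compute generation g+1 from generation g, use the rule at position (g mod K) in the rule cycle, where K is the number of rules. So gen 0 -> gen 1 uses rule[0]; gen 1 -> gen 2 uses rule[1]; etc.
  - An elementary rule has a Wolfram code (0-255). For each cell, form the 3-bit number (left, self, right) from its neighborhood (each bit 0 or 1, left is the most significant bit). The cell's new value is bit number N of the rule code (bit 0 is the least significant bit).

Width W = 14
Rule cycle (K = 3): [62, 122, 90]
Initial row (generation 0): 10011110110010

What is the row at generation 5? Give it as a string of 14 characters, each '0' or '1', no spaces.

Gen 0: 10011110110010
Gen 1 (rule 62): 11110001101111
Gen 2 (rule 122): 10011011111001
Gen 3 (rule 90): 01111010001110
Gen 4 (rule 62): 11000111011001
Gen 5 (rule 122): 11101101111110

Answer: 11101101111110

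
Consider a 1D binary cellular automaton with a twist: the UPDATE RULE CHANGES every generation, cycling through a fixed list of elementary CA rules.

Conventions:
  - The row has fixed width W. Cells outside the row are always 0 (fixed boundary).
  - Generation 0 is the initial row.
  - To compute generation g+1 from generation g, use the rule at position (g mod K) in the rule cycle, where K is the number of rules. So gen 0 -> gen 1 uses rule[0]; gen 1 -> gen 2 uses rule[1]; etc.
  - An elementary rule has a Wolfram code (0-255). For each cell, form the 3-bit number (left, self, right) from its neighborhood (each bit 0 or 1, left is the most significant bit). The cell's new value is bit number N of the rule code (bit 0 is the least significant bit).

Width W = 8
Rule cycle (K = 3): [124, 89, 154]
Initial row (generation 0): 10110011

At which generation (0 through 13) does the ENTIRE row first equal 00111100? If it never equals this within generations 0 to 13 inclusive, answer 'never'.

Answer: never

Derivation:
Gen 0: 10110011
Gen 1 (rule 124): 11111011
Gen 2 (rule 89): 10001011
Gen 3 (rule 154): 01010010
Gen 4 (rule 124): 01111011
Gen 5 (rule 89): 01001011
Gen 6 (rule 154): 10110010
Gen 7 (rule 124): 11111011
Gen 8 (rule 89): 10001011
Gen 9 (rule 154): 01010010
Gen 10 (rule 124): 01111011
Gen 11 (rule 89): 01001011
Gen 12 (rule 154): 10110010
Gen 13 (rule 124): 11111011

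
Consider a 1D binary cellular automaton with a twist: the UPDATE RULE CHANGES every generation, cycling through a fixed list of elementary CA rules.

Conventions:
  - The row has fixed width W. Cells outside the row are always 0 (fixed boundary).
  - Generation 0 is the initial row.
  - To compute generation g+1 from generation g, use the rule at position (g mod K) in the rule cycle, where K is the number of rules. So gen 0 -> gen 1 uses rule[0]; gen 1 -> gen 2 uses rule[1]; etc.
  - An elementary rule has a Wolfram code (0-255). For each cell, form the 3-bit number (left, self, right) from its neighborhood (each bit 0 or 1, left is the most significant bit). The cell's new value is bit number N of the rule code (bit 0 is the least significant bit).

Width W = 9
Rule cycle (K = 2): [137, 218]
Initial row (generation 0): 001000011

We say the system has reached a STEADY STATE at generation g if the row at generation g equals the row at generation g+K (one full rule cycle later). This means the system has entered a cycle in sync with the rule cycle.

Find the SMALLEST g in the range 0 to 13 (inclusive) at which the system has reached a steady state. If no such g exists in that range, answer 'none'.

Gen 0: 001000011
Gen 1 (rule 137): 100011010
Gen 2 (rule 218): 010111001
Gen 3 (rule 137): 000110000
Gen 4 (rule 218): 001111000
Gen 5 (rule 137): 101110011
Gen 6 (rule 218): 001111111
Gen 7 (rule 137): 101111110
Gen 8 (rule 218): 001111111
Gen 9 (rule 137): 101111110
Gen 10 (rule 218): 001111111
Gen 11 (rule 137): 101111110
Gen 12 (rule 218): 001111111
Gen 13 (rule 137): 101111110
Gen 14 (rule 218): 001111111
Gen 15 (rule 137): 101111110

Answer: 6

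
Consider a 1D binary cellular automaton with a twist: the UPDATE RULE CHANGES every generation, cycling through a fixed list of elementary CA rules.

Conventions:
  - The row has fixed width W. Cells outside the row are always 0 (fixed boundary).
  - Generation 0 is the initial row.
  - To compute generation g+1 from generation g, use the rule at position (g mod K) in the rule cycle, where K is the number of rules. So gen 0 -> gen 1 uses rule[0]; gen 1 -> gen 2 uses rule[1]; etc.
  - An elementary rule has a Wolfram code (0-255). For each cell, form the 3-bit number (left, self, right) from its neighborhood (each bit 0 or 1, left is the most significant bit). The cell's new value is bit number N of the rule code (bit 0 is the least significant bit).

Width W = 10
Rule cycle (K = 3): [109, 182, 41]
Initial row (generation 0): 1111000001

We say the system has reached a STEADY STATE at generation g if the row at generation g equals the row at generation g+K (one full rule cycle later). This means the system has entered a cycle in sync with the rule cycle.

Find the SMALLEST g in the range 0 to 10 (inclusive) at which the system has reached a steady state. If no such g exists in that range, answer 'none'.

Answer: 4

Derivation:
Gen 0: 1111000001
Gen 1 (rule 109): 1001011101
Gen 2 (rule 182): 1111101011
Gen 3 (rule 41): 1000010110
Gen 4 (rule 109): 1011011110
Gen 5 (rule 182): 1100101101
Gen 6 (rule 41): 1000011010
Gen 7 (rule 109): 1011011110
Gen 8 (rule 182): 1100101101
Gen 9 (rule 41): 1000011010
Gen 10 (rule 109): 1011011110
Gen 11 (rule 182): 1100101101
Gen 12 (rule 41): 1000011010
Gen 13 (rule 109): 1011011110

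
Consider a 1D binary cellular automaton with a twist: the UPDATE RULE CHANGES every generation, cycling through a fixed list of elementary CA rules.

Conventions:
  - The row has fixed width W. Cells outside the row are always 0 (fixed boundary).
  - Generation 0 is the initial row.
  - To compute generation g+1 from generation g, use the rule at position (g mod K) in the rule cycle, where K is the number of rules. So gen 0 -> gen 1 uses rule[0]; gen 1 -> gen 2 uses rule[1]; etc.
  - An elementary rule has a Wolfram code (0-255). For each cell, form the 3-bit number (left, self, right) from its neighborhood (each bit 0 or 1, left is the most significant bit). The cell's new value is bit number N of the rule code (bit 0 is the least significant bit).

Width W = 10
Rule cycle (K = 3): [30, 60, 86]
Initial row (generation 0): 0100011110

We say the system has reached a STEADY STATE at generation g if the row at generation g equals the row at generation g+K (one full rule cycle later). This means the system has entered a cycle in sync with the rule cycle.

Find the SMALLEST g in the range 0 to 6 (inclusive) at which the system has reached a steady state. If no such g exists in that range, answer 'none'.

Answer: none

Derivation:
Gen 0: 0100011110
Gen 1 (rule 30): 1110110001
Gen 2 (rule 60): 1001101001
Gen 3 (rule 86): 1110101111
Gen 4 (rule 30): 1000101000
Gen 5 (rule 60): 1100111100
Gen 6 (rule 86): 0111000110
Gen 7 (rule 30): 1100101101
Gen 8 (rule 60): 1010111011
Gen 9 (rule 86): 1010001001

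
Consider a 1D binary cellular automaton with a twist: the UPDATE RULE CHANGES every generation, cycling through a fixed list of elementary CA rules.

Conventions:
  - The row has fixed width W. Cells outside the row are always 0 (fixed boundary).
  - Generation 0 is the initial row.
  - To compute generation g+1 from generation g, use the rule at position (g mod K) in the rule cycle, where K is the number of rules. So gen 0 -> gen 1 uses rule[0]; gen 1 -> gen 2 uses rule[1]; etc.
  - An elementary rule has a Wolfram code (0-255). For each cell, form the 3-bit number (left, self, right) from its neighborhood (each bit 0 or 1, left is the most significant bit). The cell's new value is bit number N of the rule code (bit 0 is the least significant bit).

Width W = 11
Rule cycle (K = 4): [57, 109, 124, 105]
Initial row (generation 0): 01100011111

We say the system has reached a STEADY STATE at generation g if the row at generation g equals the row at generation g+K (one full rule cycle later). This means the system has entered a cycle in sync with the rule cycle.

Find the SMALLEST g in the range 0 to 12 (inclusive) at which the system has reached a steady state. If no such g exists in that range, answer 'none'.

Gen 0: 01100011111
Gen 1 (rule 57): 01011010000
Gen 2 (rule 109): 01111110111
Gen 3 (rule 124): 01000011101
Gen 4 (rule 105): 00011010110
Gen 5 (rule 57): 11010101101
Gen 6 (rule 109): 11111111111
Gen 7 (rule 124): 10000000001
Gen 8 (rule 105): 00111111100
Gen 9 (rule 57): 10100000011
Gen 10 (rule 109): 11101111011
Gen 11 (rule 124): 10111001111
Gen 12 (rule 105): 01101001001
Gen 13 (rule 57): 01010100100
Gen 14 (rule 109): 01111100101
Gen 15 (rule 124): 01000110111
Gen 16 (rule 105): 00010111101

Answer: none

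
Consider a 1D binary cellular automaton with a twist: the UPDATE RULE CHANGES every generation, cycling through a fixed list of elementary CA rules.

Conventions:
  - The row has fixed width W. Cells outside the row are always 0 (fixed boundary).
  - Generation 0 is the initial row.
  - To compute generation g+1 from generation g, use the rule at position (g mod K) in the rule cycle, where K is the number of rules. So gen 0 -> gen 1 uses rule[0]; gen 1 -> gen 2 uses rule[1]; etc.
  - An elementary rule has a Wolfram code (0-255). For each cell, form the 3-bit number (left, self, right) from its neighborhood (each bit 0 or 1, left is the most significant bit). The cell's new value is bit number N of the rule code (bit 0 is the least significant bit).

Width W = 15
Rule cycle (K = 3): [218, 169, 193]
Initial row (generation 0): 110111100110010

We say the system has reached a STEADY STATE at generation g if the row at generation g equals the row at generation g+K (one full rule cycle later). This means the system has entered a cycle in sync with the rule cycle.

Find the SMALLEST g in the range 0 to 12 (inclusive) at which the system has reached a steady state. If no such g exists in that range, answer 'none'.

Gen 0: 110111100110010
Gen 1 (rule 218): 110111111111101
Gen 2 (rule 169): 101111111111010
Gen 3 (rule 193): 000111111111000
Gen 4 (rule 218): 001111111111100
Gen 5 (rule 169): 101111111111001
Gen 6 (rule 193): 000111111111000
Gen 7 (rule 218): 001111111111100
Gen 8 (rule 169): 101111111111001
Gen 9 (rule 193): 000111111111000
Gen 10 (rule 218): 001111111111100
Gen 11 (rule 169): 101111111111001
Gen 12 (rule 193): 000111111111000
Gen 13 (rule 218): 001111111111100
Gen 14 (rule 169): 101111111111001
Gen 15 (rule 193): 000111111111000

Answer: 3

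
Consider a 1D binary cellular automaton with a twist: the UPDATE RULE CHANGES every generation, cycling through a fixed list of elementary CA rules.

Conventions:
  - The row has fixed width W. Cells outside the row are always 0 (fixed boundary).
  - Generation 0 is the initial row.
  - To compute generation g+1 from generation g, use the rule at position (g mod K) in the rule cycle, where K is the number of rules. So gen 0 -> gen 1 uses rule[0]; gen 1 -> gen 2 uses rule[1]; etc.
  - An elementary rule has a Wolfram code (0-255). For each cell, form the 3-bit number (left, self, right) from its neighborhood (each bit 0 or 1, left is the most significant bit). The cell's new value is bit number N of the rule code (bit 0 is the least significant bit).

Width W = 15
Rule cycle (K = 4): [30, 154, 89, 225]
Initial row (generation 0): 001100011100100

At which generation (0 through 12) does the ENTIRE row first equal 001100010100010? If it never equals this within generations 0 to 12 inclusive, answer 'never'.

Answer: 10

Derivation:
Gen 0: 001100011100100
Gen 1 (rule 30): 011010110011110
Gen 2 (rule 154): 110000101111101
Gen 3 (rule 89): 111110001000100
Gen 4 (rule 225): 011110100010001
Gen 5 (rule 30): 110000110111011
Gen 6 (rule 154): 101001100110010
Gen 7 (rule 89): 000101110111001
Gen 8 (rule 225): 110010111011000
Gen 9 (rule 30): 101110100010100
Gen 10 (rule 154): 001100010100010
Gen 11 (rule 89): 101111000011001
Gen 12 (rule 225): 010111011001000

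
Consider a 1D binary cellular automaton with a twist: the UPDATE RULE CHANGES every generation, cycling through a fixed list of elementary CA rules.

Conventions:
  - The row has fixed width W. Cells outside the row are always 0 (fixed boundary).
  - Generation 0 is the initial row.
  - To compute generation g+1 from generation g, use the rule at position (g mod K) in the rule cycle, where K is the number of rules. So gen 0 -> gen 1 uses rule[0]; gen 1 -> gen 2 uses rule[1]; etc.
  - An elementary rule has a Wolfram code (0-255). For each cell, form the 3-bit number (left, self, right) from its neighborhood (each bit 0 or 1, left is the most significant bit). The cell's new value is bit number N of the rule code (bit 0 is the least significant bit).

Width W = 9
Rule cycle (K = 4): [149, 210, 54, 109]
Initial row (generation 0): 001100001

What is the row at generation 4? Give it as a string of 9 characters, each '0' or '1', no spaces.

Answer: 100010010

Derivation:
Gen 0: 001100001
Gen 1 (rule 149): 100011101
Gen 2 (rule 210): 010101100
Gen 3 (rule 54): 111110010
Gen 4 (rule 109): 100010010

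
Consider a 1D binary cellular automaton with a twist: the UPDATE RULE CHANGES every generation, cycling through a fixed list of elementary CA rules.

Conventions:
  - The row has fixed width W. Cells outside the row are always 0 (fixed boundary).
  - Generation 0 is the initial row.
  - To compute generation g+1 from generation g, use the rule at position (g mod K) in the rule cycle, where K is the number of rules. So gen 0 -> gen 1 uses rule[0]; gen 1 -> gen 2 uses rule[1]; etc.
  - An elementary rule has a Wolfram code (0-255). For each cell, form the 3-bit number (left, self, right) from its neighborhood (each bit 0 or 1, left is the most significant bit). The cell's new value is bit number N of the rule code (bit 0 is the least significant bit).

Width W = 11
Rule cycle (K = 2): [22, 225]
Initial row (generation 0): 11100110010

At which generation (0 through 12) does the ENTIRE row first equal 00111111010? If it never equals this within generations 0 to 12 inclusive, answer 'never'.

Answer: never

Derivation:
Gen 0: 11100110010
Gen 1 (rule 22): 00011001111
Gen 2 (rule 225): 11001000111
Gen 3 (rule 22): 00111101000
Gen 4 (rule 225): 10011110011
Gen 5 (rule 22): 11100001100
Gen 6 (rule 225): 01101100101
Gen 7 (rule 22): 10000011101
Gen 8 (rule 225): 00111001110
Gen 9 (rule 22): 01000110001
Gen 10 (rule 225): 00010010100
Gen 11 (rule 22): 00111110110
Gen 12 (rule 225): 10011111010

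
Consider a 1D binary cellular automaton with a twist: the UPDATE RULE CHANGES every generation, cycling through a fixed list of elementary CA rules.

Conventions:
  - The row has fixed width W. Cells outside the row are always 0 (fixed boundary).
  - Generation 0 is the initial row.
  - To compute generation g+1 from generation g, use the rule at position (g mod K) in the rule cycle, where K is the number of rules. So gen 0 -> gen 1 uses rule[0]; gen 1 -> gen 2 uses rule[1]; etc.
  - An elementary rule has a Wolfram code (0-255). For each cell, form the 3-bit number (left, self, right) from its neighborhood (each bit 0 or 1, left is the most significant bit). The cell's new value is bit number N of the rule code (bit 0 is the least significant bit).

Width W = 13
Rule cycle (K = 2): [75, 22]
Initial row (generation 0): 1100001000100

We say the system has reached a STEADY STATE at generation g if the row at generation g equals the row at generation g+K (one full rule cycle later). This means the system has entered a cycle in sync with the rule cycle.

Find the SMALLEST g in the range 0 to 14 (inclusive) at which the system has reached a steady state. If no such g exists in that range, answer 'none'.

Answer: 4

Derivation:
Gen 0: 1100001000100
Gen 1 (rule 75): 1101110011001
Gen 2 (rule 22): 0000001100111
Gen 3 (rule 75): 1111111101101
Gen 4 (rule 22): 0000000000001
Gen 5 (rule 75): 1111111111110
Gen 6 (rule 22): 0000000000001
Gen 7 (rule 75): 1111111111110
Gen 8 (rule 22): 0000000000001
Gen 9 (rule 75): 1111111111110
Gen 10 (rule 22): 0000000000001
Gen 11 (rule 75): 1111111111110
Gen 12 (rule 22): 0000000000001
Gen 13 (rule 75): 1111111111110
Gen 14 (rule 22): 0000000000001
Gen 15 (rule 75): 1111111111110
Gen 16 (rule 22): 0000000000001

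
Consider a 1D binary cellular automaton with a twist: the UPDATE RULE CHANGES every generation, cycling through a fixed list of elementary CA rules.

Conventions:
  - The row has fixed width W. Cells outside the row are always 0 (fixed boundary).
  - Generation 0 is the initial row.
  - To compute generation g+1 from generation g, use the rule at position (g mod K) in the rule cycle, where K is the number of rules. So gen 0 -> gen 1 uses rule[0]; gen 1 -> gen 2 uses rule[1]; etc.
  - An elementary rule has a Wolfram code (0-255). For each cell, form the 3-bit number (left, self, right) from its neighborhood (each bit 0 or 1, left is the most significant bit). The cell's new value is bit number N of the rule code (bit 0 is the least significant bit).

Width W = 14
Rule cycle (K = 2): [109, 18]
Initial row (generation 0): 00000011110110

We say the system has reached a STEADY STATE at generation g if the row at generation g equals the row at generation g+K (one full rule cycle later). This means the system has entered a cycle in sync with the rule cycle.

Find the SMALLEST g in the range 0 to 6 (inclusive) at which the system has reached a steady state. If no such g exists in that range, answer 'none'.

Answer: 4

Derivation:
Gen 0: 00000011110110
Gen 1 (rule 109): 11111010011110
Gen 2 (rule 18): 00000001100001
Gen 3 (rule 109): 11111101101101
Gen 4 (rule 18): 00000000000000
Gen 5 (rule 109): 11111111111111
Gen 6 (rule 18): 00000000000000
Gen 7 (rule 109): 11111111111111
Gen 8 (rule 18): 00000000000000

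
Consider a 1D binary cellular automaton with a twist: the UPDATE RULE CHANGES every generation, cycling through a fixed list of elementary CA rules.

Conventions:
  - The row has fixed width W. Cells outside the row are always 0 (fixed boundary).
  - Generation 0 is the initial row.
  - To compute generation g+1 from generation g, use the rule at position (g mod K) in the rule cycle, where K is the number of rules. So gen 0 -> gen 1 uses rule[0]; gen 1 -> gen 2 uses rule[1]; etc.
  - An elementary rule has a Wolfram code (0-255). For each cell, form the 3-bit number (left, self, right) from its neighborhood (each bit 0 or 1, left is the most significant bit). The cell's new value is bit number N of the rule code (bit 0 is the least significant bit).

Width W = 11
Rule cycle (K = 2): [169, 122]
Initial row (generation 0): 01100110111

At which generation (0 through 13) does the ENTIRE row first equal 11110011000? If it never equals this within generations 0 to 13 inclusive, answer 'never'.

Gen 0: 01100110111
Gen 1 (rule 169): 01000101110
Gen 2 (rule 122): 10101011011
Gen 3 (rule 169): 01010110110
Gen 4 (rule 122): 10101111111
Gen 5 (rule 169): 01011111110
Gen 6 (rule 122): 10110000011
Gen 7 (rule 169): 01100111010
Gen 8 (rule 122): 11111101101
Gen 9 (rule 169): 11111011010
Gen 10 (rule 122): 10001111101
Gen 11 (rule 169): 00101111010
Gen 12 (rule 122): 01011001101
Gen 13 (rule 169): 00110001010

Answer: never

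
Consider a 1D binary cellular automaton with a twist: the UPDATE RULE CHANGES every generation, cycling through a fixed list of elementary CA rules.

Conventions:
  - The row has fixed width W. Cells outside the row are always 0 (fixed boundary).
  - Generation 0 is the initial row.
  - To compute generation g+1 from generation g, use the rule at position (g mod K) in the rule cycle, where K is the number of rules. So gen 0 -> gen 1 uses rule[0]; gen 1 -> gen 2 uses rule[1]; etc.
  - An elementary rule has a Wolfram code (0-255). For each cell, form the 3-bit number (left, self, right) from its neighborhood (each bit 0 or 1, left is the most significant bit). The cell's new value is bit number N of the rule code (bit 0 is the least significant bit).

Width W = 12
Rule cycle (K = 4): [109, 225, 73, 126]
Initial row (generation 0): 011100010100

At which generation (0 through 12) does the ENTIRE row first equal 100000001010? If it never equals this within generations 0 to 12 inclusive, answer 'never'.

Answer: 3

Derivation:
Gen 0: 011100010100
Gen 1 (rule 109): 010101011101
Gen 2 (rule 225): 001010101110
Gen 3 (rule 73): 100000001010
Gen 4 (rule 126): 110000011111
Gen 5 (rule 109): 110111010001
Gen 6 (rule 225): 011011100100
Gen 7 (rule 73): 011010100001
Gen 8 (rule 126): 111111110011
Gen 9 (rule 109): 100000010011
Gen 10 (rule 225): 001111000001
Gen 11 (rule 73): 101001011100
Gen 12 (rule 126): 111111110110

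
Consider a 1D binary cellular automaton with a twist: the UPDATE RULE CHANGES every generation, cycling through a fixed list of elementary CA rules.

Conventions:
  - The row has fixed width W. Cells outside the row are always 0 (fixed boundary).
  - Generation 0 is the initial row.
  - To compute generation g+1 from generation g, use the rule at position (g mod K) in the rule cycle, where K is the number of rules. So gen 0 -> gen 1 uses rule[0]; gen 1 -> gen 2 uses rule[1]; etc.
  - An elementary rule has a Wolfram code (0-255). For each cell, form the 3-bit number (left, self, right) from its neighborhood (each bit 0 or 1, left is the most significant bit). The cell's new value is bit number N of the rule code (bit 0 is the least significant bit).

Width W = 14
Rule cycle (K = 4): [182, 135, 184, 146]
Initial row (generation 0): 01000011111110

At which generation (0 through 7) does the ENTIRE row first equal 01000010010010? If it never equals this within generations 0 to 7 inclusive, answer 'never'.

Answer: never

Derivation:
Gen 0: 01000011111110
Gen 1 (rule 182): 11100101111101
Gen 2 (rule 135): 01001100111001
Gen 3 (rule 184): 00101010110100
Gen 4 (rule 146): 01000000000010
Gen 5 (rule 182): 11100000000111
Gen 6 (rule 135): 01001111111010
Gen 7 (rule 184): 00101111110101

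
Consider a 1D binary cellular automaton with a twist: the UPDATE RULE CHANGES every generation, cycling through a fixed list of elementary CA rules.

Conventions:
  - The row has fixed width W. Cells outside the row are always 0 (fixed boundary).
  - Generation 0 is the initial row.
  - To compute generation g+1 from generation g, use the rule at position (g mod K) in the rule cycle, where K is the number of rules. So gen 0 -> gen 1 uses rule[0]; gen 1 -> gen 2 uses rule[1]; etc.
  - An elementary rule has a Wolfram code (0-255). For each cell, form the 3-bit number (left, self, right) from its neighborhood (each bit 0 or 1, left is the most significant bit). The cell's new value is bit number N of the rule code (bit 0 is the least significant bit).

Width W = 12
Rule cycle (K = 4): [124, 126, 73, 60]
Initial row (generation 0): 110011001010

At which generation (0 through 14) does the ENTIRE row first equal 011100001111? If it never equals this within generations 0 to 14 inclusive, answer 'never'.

Answer: 6

Derivation:
Gen 0: 110011001010
Gen 1 (rule 124): 111011101111
Gen 2 (rule 126): 101110111001
Gen 3 (rule 73): 001010101000
Gen 4 (rule 60): 001111111100
Gen 5 (rule 124): 001000000110
Gen 6 (rule 126): 011100001111
Gen 7 (rule 73): 010101101001
Gen 8 (rule 60): 011111011101
Gen 9 (rule 124): 010001110111
Gen 10 (rule 126): 111011011101
Gen 11 (rule 73): 101011010100
Gen 12 (rule 60): 111110111110
Gen 13 (rule 124): 100011100011
Gen 14 (rule 126): 110110110111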